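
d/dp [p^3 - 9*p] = 3*p^2 - 9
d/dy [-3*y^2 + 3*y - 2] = 3 - 6*y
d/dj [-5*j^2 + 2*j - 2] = 2 - 10*j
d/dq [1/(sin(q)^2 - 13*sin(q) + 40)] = (13 - 2*sin(q))*cos(q)/(sin(q)^2 - 13*sin(q) + 40)^2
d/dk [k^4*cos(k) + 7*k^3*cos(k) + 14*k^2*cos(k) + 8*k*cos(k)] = -k^4*sin(k) - 7*k^3*sin(k) + 4*k^3*cos(k) - 14*k^2*sin(k) + 21*k^2*cos(k) - 8*k*sin(k) + 28*k*cos(k) + 8*cos(k)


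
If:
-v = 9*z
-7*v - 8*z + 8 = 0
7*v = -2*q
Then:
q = -252/55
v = 72/55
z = -8/55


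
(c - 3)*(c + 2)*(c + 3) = c^3 + 2*c^2 - 9*c - 18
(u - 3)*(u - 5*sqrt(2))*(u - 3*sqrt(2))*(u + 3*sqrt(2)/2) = u^4 - 13*sqrt(2)*u^3/2 - 3*u^3 + 6*u^2 + 39*sqrt(2)*u^2/2 - 18*u + 45*sqrt(2)*u - 135*sqrt(2)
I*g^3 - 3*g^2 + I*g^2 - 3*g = g*(g + 3*I)*(I*g + I)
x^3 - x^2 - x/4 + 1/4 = (x - 1)*(x - 1/2)*(x + 1/2)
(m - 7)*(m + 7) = m^2 - 49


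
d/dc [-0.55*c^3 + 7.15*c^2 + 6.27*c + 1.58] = -1.65*c^2 + 14.3*c + 6.27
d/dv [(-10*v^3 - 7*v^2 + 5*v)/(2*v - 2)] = (-20*v^3 + 23*v^2 + 14*v - 5)/(2*(v^2 - 2*v + 1))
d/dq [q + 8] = 1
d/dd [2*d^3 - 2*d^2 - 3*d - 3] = 6*d^2 - 4*d - 3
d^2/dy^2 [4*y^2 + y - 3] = 8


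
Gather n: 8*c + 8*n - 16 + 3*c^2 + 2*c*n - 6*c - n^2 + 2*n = 3*c^2 + 2*c - n^2 + n*(2*c + 10) - 16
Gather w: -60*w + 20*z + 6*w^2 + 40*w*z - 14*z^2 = 6*w^2 + w*(40*z - 60) - 14*z^2 + 20*z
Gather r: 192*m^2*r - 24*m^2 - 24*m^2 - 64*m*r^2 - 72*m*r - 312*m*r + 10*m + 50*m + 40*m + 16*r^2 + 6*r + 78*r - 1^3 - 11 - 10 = -48*m^2 + 100*m + r^2*(16 - 64*m) + r*(192*m^2 - 384*m + 84) - 22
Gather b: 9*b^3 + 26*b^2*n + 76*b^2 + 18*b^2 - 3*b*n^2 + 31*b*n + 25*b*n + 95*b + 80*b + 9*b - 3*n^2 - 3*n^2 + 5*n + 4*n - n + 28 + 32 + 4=9*b^3 + b^2*(26*n + 94) + b*(-3*n^2 + 56*n + 184) - 6*n^2 + 8*n + 64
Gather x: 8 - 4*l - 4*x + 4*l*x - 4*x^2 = -4*l - 4*x^2 + x*(4*l - 4) + 8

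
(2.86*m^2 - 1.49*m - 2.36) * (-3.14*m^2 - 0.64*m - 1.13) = -8.9804*m^4 + 2.8482*m^3 + 5.1322*m^2 + 3.1941*m + 2.6668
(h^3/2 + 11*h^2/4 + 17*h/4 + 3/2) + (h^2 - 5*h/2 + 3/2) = h^3/2 + 15*h^2/4 + 7*h/4 + 3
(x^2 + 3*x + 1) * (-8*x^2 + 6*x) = -8*x^4 - 18*x^3 + 10*x^2 + 6*x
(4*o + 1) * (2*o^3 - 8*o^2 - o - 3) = 8*o^4 - 30*o^3 - 12*o^2 - 13*o - 3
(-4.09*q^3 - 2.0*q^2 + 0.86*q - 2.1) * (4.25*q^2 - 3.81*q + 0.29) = -17.3825*q^5 + 7.0829*q^4 + 10.0889*q^3 - 12.7816*q^2 + 8.2504*q - 0.609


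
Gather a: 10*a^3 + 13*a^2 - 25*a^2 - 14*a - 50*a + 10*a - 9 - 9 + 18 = 10*a^3 - 12*a^2 - 54*a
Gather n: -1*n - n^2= -n^2 - n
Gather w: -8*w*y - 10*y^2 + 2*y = -8*w*y - 10*y^2 + 2*y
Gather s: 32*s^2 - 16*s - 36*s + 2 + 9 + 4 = 32*s^2 - 52*s + 15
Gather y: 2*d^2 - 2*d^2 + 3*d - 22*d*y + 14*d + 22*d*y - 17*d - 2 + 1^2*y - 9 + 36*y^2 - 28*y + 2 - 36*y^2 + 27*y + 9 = 0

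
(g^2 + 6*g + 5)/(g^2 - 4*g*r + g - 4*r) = (-g - 5)/(-g + 4*r)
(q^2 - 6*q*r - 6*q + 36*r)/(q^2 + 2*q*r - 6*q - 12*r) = (q - 6*r)/(q + 2*r)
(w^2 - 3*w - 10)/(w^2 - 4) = (w - 5)/(w - 2)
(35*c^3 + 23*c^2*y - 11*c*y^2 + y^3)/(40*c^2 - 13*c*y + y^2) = (-7*c^2 - 6*c*y + y^2)/(-8*c + y)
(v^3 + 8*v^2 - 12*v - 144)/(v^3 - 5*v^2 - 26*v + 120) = (v^2 + 12*v + 36)/(v^2 - v - 30)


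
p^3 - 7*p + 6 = (p - 2)*(p - 1)*(p + 3)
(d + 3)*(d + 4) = d^2 + 7*d + 12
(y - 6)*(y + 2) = y^2 - 4*y - 12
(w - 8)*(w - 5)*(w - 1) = w^3 - 14*w^2 + 53*w - 40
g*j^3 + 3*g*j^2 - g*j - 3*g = (j - 1)*(j + 3)*(g*j + g)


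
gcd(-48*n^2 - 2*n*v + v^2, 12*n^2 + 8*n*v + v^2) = 6*n + v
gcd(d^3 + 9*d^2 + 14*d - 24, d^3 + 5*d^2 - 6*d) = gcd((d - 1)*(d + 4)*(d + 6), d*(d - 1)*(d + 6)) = d^2 + 5*d - 6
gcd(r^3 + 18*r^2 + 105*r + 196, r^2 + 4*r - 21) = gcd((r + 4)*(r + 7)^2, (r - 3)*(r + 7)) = r + 7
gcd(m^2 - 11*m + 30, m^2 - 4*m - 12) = m - 6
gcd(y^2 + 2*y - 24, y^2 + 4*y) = 1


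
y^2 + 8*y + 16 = (y + 4)^2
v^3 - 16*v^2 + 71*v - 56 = (v - 8)*(v - 7)*(v - 1)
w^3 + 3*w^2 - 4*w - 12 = (w - 2)*(w + 2)*(w + 3)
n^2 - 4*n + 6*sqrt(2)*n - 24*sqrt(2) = (n - 4)*(n + 6*sqrt(2))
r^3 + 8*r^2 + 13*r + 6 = (r + 1)^2*(r + 6)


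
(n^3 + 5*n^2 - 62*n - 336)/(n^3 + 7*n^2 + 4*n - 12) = (n^2 - n - 56)/(n^2 + n - 2)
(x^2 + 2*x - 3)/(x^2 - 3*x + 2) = (x + 3)/(x - 2)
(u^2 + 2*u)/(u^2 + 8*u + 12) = u/(u + 6)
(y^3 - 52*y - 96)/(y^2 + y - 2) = (y^2 - 2*y - 48)/(y - 1)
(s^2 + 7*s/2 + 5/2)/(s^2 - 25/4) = 2*(s + 1)/(2*s - 5)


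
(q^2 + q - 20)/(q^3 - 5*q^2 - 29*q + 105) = (q - 4)/(q^2 - 10*q + 21)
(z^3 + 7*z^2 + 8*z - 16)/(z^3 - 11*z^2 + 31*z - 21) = (z^2 + 8*z + 16)/(z^2 - 10*z + 21)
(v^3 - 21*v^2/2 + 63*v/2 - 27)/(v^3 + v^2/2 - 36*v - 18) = (2*v^2 - 9*v + 9)/(2*v^2 + 13*v + 6)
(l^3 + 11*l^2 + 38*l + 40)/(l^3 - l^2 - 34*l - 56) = (l + 5)/(l - 7)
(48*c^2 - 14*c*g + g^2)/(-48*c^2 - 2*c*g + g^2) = (-6*c + g)/(6*c + g)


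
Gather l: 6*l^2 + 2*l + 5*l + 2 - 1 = 6*l^2 + 7*l + 1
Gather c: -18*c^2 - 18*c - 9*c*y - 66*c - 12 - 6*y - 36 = -18*c^2 + c*(-9*y - 84) - 6*y - 48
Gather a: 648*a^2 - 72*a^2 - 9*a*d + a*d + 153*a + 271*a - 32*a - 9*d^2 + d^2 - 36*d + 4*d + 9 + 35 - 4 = 576*a^2 + a*(392 - 8*d) - 8*d^2 - 32*d + 40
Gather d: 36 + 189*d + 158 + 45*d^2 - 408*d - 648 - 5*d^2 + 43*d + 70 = 40*d^2 - 176*d - 384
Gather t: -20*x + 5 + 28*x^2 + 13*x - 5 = 28*x^2 - 7*x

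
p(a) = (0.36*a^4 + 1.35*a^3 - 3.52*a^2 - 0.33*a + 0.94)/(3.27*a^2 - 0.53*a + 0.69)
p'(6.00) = 1.76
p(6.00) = 5.47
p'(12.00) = 3.07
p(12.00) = 19.96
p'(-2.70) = -0.08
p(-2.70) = -1.20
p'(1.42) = 0.57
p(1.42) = -0.20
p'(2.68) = 1.02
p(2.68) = 0.85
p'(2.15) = 0.88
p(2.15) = 0.35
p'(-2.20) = 0.08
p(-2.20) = -1.21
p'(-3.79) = -0.36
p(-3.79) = -0.96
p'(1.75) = 0.74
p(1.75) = 0.02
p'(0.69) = -0.99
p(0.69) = -0.23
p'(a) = (0.53 - 6.54*a)*(0.36*a^4 + 1.35*a^3 - 3.52*a^2 - 0.33*a + 0.94)/(3.27*a^2 - 0.53*a + 0.69)^2 + (1.44*a^3 + 4.05*a^2 - 7.04*a - 0.33)/(3.27*a^2 - 0.53*a + 0.69) = (2.3544*a^5 + 3.8421*a^4 - 0.4374*a^3 + 5.7392*a^2 - 11.0052*a + 0.2705)/(10.6929*a^4 - 3.4662*a^3 + 4.7935*a^2 - 0.7314*a + 0.4761)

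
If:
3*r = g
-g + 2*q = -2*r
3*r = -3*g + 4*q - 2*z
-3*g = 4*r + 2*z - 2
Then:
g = 2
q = 1/3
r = 2/3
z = -10/3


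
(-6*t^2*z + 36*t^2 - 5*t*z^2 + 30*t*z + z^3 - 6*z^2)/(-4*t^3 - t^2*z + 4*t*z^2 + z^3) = (-6*t*z + 36*t + z^2 - 6*z)/(-4*t^2 + 3*t*z + z^2)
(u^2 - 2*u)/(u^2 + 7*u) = (u - 2)/(u + 7)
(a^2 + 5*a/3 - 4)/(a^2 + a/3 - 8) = (3*a - 4)/(3*a - 8)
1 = 1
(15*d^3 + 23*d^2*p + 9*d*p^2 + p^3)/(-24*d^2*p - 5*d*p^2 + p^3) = (5*d^2 + 6*d*p + p^2)/(p*(-8*d + p))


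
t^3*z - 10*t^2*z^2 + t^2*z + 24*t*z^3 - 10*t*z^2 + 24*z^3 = (t - 6*z)*(t - 4*z)*(t*z + z)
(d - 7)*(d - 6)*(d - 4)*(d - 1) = d^4 - 18*d^3 + 111*d^2 - 262*d + 168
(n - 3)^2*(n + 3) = n^3 - 3*n^2 - 9*n + 27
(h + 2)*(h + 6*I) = h^2 + 2*h + 6*I*h + 12*I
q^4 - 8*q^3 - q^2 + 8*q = q*(q - 8)*(q - 1)*(q + 1)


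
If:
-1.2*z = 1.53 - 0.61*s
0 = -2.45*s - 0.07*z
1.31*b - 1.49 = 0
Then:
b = 1.14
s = 0.04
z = -1.26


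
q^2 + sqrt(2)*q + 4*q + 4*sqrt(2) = (q + 4)*(q + sqrt(2))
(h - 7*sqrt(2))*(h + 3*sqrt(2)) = h^2 - 4*sqrt(2)*h - 42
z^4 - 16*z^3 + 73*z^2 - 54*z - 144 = (z - 8)*(z - 6)*(z - 3)*(z + 1)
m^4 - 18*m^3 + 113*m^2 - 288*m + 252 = (m - 7)*(m - 6)*(m - 3)*(m - 2)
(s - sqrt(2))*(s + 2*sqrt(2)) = s^2 + sqrt(2)*s - 4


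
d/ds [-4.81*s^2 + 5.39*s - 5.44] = 5.39 - 9.62*s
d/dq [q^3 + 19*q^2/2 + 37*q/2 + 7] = 3*q^2 + 19*q + 37/2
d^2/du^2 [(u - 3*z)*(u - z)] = 2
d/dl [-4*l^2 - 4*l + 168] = -8*l - 4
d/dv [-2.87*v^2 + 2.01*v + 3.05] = 2.01 - 5.74*v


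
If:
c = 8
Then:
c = 8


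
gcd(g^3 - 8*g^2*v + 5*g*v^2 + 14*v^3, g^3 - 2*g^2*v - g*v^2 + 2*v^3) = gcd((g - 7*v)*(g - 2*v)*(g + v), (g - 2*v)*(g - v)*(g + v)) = -g^2 + g*v + 2*v^2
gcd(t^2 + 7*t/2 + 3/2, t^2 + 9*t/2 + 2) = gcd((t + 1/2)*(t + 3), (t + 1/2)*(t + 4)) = t + 1/2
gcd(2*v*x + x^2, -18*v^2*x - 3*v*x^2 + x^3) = x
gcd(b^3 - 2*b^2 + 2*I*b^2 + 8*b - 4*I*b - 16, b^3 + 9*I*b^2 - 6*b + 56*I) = b^2 + 2*I*b + 8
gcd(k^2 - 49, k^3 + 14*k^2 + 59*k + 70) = k + 7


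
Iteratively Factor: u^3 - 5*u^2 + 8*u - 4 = (u - 1)*(u^2 - 4*u + 4) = (u - 2)*(u - 1)*(u - 2)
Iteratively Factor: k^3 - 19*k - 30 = (k - 5)*(k^2 + 5*k + 6) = (k - 5)*(k + 3)*(k + 2)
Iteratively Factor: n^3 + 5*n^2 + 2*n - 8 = (n + 4)*(n^2 + n - 2) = (n - 1)*(n + 4)*(n + 2)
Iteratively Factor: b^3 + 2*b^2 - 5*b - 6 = (b + 1)*(b^2 + b - 6) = (b + 1)*(b + 3)*(b - 2)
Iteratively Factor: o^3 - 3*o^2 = (o)*(o^2 - 3*o) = o*(o - 3)*(o)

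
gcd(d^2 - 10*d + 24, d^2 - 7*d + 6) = d - 6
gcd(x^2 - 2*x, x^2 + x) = x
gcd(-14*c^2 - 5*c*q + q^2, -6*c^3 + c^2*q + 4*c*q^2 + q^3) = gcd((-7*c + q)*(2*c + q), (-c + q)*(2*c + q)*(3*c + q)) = 2*c + q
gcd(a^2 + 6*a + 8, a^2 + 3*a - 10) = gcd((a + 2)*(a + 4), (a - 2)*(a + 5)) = 1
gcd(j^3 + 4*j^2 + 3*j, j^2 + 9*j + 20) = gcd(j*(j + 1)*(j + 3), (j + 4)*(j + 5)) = 1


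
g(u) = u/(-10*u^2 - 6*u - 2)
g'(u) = u*(20*u + 6)/(-10*u^2 - 6*u - 2)^2 + 1/(-10*u^2 - 6*u - 2) = (5*u^2 - 1)/(2*(25*u^4 + 30*u^3 + 19*u^2 + 6*u + 1))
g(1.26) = -0.05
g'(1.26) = 0.02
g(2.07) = -0.04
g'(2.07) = 0.01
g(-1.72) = 0.08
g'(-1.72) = 0.06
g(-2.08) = 0.06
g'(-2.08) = 0.04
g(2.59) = -0.03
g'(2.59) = 0.01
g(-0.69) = 0.26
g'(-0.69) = 0.40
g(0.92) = -0.06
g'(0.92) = 0.03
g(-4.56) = 0.02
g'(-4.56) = 0.01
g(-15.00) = 0.01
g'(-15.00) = 0.00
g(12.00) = -0.00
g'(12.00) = 0.00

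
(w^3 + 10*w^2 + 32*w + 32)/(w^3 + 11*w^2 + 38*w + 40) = (w + 4)/(w + 5)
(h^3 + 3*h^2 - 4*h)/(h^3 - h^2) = (h + 4)/h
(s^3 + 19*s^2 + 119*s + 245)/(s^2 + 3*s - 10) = (s^2 + 14*s + 49)/(s - 2)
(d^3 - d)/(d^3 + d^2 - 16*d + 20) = (d^3 - d)/(d^3 + d^2 - 16*d + 20)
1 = 1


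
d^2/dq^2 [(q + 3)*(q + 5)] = 2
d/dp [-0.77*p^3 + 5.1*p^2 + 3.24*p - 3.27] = -2.31*p^2 + 10.2*p + 3.24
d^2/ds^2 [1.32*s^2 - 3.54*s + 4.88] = 2.64000000000000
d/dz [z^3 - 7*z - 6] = 3*z^2 - 7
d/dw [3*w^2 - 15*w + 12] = 6*w - 15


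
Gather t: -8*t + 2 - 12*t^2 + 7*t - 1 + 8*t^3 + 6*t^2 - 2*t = 8*t^3 - 6*t^2 - 3*t + 1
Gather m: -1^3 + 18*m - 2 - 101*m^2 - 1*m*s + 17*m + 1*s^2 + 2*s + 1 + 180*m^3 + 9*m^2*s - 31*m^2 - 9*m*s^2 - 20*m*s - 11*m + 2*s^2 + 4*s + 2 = 180*m^3 + m^2*(9*s - 132) + m*(-9*s^2 - 21*s + 24) + 3*s^2 + 6*s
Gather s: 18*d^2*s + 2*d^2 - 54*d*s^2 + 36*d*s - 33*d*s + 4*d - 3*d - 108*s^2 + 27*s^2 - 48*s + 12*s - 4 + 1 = 2*d^2 + d + s^2*(-54*d - 81) + s*(18*d^2 + 3*d - 36) - 3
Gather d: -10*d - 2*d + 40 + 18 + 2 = 60 - 12*d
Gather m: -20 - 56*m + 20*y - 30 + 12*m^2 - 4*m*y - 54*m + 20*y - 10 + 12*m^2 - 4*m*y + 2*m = 24*m^2 + m*(-8*y - 108) + 40*y - 60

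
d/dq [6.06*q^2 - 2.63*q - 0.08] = 12.12*q - 2.63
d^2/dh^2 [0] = 0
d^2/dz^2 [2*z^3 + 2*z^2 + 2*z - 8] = 12*z + 4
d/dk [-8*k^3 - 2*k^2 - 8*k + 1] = -24*k^2 - 4*k - 8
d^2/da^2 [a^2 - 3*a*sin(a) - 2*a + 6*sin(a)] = 3*a*sin(a) - 6*sqrt(2)*sin(a + pi/4) + 2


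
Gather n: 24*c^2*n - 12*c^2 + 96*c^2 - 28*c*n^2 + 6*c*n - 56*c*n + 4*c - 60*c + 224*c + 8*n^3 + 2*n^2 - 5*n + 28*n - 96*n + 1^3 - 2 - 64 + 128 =84*c^2 + 168*c + 8*n^3 + n^2*(2 - 28*c) + n*(24*c^2 - 50*c - 73) + 63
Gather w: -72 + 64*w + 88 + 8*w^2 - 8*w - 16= 8*w^2 + 56*w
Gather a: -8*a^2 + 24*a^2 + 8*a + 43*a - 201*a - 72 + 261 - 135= 16*a^2 - 150*a + 54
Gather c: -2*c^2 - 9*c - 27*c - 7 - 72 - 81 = -2*c^2 - 36*c - 160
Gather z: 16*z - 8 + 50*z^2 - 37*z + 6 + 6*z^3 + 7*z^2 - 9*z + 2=6*z^3 + 57*z^2 - 30*z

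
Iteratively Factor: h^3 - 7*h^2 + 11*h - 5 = (h - 5)*(h^2 - 2*h + 1) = (h - 5)*(h - 1)*(h - 1)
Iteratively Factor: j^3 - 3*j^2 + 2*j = (j - 1)*(j^2 - 2*j) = (j - 2)*(j - 1)*(j)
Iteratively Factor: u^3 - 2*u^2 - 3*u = (u + 1)*(u^2 - 3*u) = u*(u + 1)*(u - 3)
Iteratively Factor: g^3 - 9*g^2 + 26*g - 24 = (g - 3)*(g^2 - 6*g + 8) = (g - 3)*(g - 2)*(g - 4)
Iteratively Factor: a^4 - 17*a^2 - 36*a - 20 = (a - 5)*(a^3 + 5*a^2 + 8*a + 4) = (a - 5)*(a + 2)*(a^2 + 3*a + 2) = (a - 5)*(a + 1)*(a + 2)*(a + 2)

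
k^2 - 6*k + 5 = (k - 5)*(k - 1)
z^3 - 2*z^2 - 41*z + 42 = (z - 7)*(z - 1)*(z + 6)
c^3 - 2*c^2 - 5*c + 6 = (c - 3)*(c - 1)*(c + 2)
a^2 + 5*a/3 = a*(a + 5/3)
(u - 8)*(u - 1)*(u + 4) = u^3 - 5*u^2 - 28*u + 32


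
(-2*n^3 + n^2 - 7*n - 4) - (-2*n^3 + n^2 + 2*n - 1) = -9*n - 3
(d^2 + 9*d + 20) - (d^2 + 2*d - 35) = 7*d + 55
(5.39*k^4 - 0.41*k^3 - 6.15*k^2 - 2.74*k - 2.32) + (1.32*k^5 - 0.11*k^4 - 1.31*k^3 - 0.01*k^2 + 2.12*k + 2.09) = 1.32*k^5 + 5.28*k^4 - 1.72*k^3 - 6.16*k^2 - 0.62*k - 0.23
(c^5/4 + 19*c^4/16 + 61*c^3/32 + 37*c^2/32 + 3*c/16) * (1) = c^5/4 + 19*c^4/16 + 61*c^3/32 + 37*c^2/32 + 3*c/16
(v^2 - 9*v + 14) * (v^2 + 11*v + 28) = v^4 + 2*v^3 - 57*v^2 - 98*v + 392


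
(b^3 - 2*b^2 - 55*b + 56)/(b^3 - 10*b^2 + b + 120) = (b^2 + 6*b - 7)/(b^2 - 2*b - 15)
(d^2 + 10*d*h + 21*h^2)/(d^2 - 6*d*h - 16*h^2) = (d^2 + 10*d*h + 21*h^2)/(d^2 - 6*d*h - 16*h^2)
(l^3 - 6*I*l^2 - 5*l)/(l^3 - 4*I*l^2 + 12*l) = (l^2 - 6*I*l - 5)/(l^2 - 4*I*l + 12)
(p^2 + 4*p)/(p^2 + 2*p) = (p + 4)/(p + 2)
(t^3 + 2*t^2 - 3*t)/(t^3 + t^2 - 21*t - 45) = t*(t - 1)/(t^2 - 2*t - 15)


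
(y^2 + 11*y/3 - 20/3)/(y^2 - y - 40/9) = 3*(-3*y^2 - 11*y + 20)/(-9*y^2 + 9*y + 40)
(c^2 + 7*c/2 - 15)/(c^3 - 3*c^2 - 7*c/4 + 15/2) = 2*(c + 6)/(2*c^2 - c - 6)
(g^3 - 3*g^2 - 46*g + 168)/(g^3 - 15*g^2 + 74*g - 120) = (g + 7)/(g - 5)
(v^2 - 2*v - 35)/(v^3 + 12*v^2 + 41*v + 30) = (v - 7)/(v^2 + 7*v + 6)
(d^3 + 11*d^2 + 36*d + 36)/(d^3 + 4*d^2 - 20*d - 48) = (d + 3)/(d - 4)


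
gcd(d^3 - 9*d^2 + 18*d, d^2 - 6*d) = d^2 - 6*d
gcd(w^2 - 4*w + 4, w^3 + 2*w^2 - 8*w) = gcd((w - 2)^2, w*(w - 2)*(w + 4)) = w - 2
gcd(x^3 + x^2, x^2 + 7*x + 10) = 1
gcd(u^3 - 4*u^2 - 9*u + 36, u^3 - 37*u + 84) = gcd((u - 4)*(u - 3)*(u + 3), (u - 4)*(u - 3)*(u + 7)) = u^2 - 7*u + 12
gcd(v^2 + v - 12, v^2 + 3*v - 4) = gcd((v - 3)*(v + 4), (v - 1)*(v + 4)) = v + 4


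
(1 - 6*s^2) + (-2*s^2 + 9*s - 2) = -8*s^2 + 9*s - 1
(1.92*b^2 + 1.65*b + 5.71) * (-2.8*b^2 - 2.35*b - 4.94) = -5.376*b^4 - 9.132*b^3 - 29.3503*b^2 - 21.5695*b - 28.2074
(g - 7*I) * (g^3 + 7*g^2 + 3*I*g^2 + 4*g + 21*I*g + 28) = g^4 + 7*g^3 - 4*I*g^3 + 25*g^2 - 28*I*g^2 + 175*g - 28*I*g - 196*I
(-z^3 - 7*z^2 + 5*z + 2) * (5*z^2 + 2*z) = -5*z^5 - 37*z^4 + 11*z^3 + 20*z^2 + 4*z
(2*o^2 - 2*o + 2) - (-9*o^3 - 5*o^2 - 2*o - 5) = 9*o^3 + 7*o^2 + 7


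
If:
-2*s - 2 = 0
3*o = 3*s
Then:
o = -1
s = -1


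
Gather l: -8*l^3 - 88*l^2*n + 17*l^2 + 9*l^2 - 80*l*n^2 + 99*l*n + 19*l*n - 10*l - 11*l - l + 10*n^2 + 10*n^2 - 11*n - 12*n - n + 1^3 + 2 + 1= -8*l^3 + l^2*(26 - 88*n) + l*(-80*n^2 + 118*n - 22) + 20*n^2 - 24*n + 4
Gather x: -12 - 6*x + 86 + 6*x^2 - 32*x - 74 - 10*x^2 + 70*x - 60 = -4*x^2 + 32*x - 60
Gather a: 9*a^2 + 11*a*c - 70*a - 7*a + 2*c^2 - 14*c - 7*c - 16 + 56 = 9*a^2 + a*(11*c - 77) + 2*c^2 - 21*c + 40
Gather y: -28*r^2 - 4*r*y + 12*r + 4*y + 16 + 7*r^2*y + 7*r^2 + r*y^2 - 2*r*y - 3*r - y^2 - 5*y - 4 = -21*r^2 + 9*r + y^2*(r - 1) + y*(7*r^2 - 6*r - 1) + 12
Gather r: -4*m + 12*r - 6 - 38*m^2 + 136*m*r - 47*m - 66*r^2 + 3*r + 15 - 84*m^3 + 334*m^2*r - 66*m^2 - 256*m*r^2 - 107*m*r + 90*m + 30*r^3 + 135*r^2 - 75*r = -84*m^3 - 104*m^2 + 39*m + 30*r^3 + r^2*(69 - 256*m) + r*(334*m^2 + 29*m - 60) + 9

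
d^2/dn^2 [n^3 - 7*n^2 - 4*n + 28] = 6*n - 14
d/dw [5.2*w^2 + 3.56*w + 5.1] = 10.4*w + 3.56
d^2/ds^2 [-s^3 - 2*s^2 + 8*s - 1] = -6*s - 4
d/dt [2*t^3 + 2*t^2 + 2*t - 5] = 6*t^2 + 4*t + 2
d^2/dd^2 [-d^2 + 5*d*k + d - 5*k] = -2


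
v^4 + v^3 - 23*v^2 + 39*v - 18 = (v - 3)*(v - 1)^2*(v + 6)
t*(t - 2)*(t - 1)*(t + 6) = t^4 + 3*t^3 - 16*t^2 + 12*t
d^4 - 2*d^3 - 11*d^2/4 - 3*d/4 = d*(d - 3)*(d + 1/2)^2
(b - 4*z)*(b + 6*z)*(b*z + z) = b^3*z + 2*b^2*z^2 + b^2*z - 24*b*z^3 + 2*b*z^2 - 24*z^3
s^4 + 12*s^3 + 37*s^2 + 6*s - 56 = (s - 1)*(s + 2)*(s + 4)*(s + 7)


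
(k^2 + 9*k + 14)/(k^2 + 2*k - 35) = (k + 2)/(k - 5)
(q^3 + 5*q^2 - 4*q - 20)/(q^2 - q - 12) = (-q^3 - 5*q^2 + 4*q + 20)/(-q^2 + q + 12)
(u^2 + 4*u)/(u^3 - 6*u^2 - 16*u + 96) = u/(u^2 - 10*u + 24)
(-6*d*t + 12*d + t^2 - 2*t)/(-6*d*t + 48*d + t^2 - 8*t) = (t - 2)/(t - 8)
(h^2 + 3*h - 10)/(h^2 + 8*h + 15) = (h - 2)/(h + 3)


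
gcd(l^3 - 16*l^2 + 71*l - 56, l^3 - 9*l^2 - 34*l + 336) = l^2 - 15*l + 56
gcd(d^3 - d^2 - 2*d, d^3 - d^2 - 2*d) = d^3 - d^2 - 2*d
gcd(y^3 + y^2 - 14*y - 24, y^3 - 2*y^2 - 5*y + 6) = y + 2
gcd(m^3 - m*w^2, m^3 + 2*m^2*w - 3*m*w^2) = -m^2 + m*w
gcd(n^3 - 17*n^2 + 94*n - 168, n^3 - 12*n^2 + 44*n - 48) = n^2 - 10*n + 24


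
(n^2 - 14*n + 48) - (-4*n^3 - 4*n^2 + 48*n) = 4*n^3 + 5*n^2 - 62*n + 48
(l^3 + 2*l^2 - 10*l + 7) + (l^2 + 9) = l^3 + 3*l^2 - 10*l + 16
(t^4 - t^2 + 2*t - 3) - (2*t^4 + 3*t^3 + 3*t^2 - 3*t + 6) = -t^4 - 3*t^3 - 4*t^2 + 5*t - 9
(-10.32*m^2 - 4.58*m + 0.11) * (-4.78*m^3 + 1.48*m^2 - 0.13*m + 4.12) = 49.3296*m^5 + 6.6188*m^4 - 5.9626*m^3 - 41.7602*m^2 - 18.8839*m + 0.4532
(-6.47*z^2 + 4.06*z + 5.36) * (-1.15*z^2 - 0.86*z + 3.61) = 7.4405*z^4 + 0.8952*z^3 - 33.0123*z^2 + 10.047*z + 19.3496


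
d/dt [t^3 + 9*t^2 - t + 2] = 3*t^2 + 18*t - 1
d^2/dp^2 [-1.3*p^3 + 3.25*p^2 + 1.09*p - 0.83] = 6.5 - 7.8*p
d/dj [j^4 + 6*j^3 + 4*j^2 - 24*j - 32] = 4*j^3 + 18*j^2 + 8*j - 24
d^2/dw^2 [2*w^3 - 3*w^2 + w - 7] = 12*w - 6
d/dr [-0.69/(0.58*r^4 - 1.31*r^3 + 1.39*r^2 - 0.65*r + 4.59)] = (1.6008*r^3 - 2.7117*r^2 + 1.9182*r - 0.4485)/(0.58*r^4 - 1.31*r^3 + 1.39*r^2 - 0.65*r + 4.59)^2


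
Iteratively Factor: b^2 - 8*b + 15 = (b - 3)*(b - 5)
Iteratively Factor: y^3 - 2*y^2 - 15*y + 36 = (y + 4)*(y^2 - 6*y + 9) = (y - 3)*(y + 4)*(y - 3)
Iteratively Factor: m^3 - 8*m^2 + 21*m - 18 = (m - 3)*(m^2 - 5*m + 6) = (m - 3)*(m - 2)*(m - 3)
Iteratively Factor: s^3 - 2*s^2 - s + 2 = (s - 2)*(s^2 - 1) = (s - 2)*(s - 1)*(s + 1)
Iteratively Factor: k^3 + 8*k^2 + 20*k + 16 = (k + 2)*(k^2 + 6*k + 8) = (k + 2)^2*(k + 4)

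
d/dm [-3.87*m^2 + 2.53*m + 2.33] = 2.53 - 7.74*m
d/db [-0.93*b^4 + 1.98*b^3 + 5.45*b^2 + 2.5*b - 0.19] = -3.72*b^3 + 5.94*b^2 + 10.9*b + 2.5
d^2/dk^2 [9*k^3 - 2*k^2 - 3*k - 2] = 54*k - 4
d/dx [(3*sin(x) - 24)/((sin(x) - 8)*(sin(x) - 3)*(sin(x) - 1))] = 6*(2 - sin(x))*cos(x)/((sin(x) - 3)^2*(sin(x) - 1)^2)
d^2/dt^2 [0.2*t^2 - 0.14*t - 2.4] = 0.400000000000000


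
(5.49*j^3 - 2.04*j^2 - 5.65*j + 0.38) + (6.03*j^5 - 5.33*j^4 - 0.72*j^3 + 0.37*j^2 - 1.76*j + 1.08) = 6.03*j^5 - 5.33*j^4 + 4.77*j^3 - 1.67*j^2 - 7.41*j + 1.46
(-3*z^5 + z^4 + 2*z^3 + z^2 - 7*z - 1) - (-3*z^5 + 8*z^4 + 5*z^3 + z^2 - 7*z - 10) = -7*z^4 - 3*z^3 + 9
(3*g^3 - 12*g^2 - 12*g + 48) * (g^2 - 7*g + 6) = 3*g^5 - 33*g^4 + 90*g^3 + 60*g^2 - 408*g + 288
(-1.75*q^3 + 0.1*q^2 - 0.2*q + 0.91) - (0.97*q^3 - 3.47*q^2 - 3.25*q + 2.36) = -2.72*q^3 + 3.57*q^2 + 3.05*q - 1.45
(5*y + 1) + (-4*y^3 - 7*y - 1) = -4*y^3 - 2*y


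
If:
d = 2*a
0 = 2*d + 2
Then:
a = -1/2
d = -1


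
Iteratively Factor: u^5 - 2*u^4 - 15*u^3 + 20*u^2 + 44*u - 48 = (u - 4)*(u^4 + 2*u^3 - 7*u^2 - 8*u + 12) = (u - 4)*(u - 1)*(u^3 + 3*u^2 - 4*u - 12) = (u - 4)*(u - 1)*(u + 2)*(u^2 + u - 6) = (u - 4)*(u - 2)*(u - 1)*(u + 2)*(u + 3)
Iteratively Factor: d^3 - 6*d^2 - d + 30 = (d + 2)*(d^2 - 8*d + 15) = (d - 5)*(d + 2)*(d - 3)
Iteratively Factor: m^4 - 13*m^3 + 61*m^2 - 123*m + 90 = (m - 2)*(m^3 - 11*m^2 + 39*m - 45) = (m - 3)*(m - 2)*(m^2 - 8*m + 15) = (m - 3)^2*(m - 2)*(m - 5)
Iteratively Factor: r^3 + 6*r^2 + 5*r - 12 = (r + 4)*(r^2 + 2*r - 3) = (r - 1)*(r + 4)*(r + 3)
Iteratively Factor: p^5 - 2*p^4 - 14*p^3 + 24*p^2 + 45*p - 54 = (p - 3)*(p^4 + p^3 - 11*p^2 - 9*p + 18) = (p - 3)*(p + 2)*(p^3 - p^2 - 9*p + 9) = (p - 3)*(p - 1)*(p + 2)*(p^2 - 9) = (p - 3)^2*(p - 1)*(p + 2)*(p + 3)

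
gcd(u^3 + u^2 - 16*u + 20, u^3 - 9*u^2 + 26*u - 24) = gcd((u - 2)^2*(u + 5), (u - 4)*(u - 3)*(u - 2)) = u - 2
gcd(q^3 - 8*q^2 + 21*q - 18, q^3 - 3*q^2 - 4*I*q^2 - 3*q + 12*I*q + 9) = q - 3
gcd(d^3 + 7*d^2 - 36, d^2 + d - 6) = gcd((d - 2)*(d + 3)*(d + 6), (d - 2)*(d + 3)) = d^2 + d - 6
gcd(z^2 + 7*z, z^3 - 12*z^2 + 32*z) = z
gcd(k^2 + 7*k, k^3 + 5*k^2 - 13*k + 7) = k + 7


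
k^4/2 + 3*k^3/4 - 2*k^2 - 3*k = k*(k/2 + 1)*(k - 2)*(k + 3/2)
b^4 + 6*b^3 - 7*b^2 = b^2*(b - 1)*(b + 7)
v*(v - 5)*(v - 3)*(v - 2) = v^4 - 10*v^3 + 31*v^2 - 30*v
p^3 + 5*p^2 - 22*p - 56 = (p - 4)*(p + 2)*(p + 7)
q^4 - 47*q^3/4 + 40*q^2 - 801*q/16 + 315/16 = (q - 7)*(q - 5/2)*(q - 3/2)*(q - 3/4)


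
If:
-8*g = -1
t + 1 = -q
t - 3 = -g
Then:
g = 1/8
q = -31/8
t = 23/8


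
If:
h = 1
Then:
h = 1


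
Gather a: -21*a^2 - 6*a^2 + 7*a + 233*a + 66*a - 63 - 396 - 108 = -27*a^2 + 306*a - 567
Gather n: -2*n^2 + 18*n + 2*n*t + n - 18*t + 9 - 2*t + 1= -2*n^2 + n*(2*t + 19) - 20*t + 10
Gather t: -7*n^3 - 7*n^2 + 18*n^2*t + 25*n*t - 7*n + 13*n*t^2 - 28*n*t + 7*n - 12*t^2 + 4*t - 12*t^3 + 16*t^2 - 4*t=-7*n^3 - 7*n^2 - 12*t^3 + t^2*(13*n + 4) + t*(18*n^2 - 3*n)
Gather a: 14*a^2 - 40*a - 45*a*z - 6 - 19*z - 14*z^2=14*a^2 + a*(-45*z - 40) - 14*z^2 - 19*z - 6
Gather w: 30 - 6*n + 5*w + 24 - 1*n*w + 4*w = -6*n + w*(9 - n) + 54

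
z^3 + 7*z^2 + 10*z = z*(z + 2)*(z + 5)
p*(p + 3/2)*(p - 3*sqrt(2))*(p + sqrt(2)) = p^4 - 2*sqrt(2)*p^3 + 3*p^3/2 - 6*p^2 - 3*sqrt(2)*p^2 - 9*p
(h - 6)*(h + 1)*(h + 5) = h^3 - 31*h - 30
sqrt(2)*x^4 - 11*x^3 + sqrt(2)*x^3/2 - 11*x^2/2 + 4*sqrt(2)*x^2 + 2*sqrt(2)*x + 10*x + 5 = (x - 5*sqrt(2))*(x - sqrt(2))*(x + sqrt(2)/2)*(sqrt(2)*x + sqrt(2)/2)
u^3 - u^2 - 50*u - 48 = (u - 8)*(u + 1)*(u + 6)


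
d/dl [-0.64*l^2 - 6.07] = -1.28*l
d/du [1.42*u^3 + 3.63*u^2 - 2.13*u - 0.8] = 4.26*u^2 + 7.26*u - 2.13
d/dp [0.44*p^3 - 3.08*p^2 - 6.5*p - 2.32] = 1.32*p^2 - 6.16*p - 6.5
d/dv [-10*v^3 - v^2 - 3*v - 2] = -30*v^2 - 2*v - 3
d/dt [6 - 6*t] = -6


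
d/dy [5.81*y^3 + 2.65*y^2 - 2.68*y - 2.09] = 17.43*y^2 + 5.3*y - 2.68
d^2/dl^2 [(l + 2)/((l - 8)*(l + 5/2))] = 8*(2*l^3 + 12*l^2 + 54*l - 19)/(8*l^6 - 132*l^5 + 246*l^4 + 3949*l^3 - 4920*l^2 - 52800*l - 64000)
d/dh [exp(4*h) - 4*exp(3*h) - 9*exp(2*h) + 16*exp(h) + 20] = (4*exp(3*h) - 12*exp(2*h) - 18*exp(h) + 16)*exp(h)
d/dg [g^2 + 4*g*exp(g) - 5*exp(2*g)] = 4*g*exp(g) + 2*g - 10*exp(2*g) + 4*exp(g)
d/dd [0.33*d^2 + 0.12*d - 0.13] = 0.66*d + 0.12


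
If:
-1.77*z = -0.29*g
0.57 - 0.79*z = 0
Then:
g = 4.40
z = 0.72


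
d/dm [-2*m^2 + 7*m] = 7 - 4*m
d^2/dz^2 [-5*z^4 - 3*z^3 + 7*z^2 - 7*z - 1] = -60*z^2 - 18*z + 14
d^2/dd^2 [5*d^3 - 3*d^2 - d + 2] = 30*d - 6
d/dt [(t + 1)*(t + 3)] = 2*t + 4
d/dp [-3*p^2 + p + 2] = 1 - 6*p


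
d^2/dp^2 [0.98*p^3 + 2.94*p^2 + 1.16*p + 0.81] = 5.88*p + 5.88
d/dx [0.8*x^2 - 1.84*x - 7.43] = 1.6*x - 1.84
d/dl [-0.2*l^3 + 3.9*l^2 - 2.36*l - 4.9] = -0.6*l^2 + 7.8*l - 2.36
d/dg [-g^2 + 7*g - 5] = 7 - 2*g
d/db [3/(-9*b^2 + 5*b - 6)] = 3*(18*b - 5)/(9*b^2 - 5*b + 6)^2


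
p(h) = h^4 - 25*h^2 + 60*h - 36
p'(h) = 4*h^3 - 50*h + 60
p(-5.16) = -302.32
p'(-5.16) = -231.55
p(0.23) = -23.52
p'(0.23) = 48.55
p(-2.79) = -337.41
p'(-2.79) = 112.63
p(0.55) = -10.47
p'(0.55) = 33.17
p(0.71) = -5.75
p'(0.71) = 25.93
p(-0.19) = -48.30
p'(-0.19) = 69.47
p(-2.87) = -346.28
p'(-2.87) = 108.94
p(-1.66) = -196.90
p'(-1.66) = 124.70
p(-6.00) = 0.00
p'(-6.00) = -504.00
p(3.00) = 0.00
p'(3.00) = 18.00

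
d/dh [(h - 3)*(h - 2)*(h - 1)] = 3*h^2 - 12*h + 11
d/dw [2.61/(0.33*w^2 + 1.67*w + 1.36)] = (-1.7226*w - 4.3587)/(0.33*w^2 + 1.67*w + 1.36)^2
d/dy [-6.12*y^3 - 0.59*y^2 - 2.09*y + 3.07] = -18.36*y^2 - 1.18*y - 2.09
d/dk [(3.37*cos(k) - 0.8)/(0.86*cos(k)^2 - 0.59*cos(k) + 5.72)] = (2.8982*cos(k)^2 - 1.376*cos(k) - 18.8044)*sin(k)/(0.7396*cos(k)^4 - 1.0148*cos(k)^3 + 10.1865*cos(k)^2 - 6.7496*cos(k) + 32.7184)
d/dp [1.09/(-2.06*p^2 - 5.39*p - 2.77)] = (4.4908*p + 5.8751)/(2.06*p^2 + 5.39*p + 2.77)^2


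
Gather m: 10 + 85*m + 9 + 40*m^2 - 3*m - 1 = 40*m^2 + 82*m + 18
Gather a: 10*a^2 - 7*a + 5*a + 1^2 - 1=10*a^2 - 2*a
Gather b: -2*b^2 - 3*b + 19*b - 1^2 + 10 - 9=-2*b^2 + 16*b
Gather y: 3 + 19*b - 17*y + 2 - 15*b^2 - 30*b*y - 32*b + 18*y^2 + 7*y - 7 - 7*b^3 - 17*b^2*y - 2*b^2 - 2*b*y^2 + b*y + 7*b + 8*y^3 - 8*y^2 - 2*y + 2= -7*b^3 - 17*b^2 - 6*b + 8*y^3 + y^2*(10 - 2*b) + y*(-17*b^2 - 29*b - 12)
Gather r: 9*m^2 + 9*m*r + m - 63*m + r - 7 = 9*m^2 - 62*m + r*(9*m + 1) - 7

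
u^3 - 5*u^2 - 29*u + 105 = (u - 7)*(u - 3)*(u + 5)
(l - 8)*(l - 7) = l^2 - 15*l + 56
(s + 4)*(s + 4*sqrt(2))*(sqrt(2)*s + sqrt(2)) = sqrt(2)*s^3 + 5*sqrt(2)*s^2 + 8*s^2 + 4*sqrt(2)*s + 40*s + 32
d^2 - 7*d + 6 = (d - 6)*(d - 1)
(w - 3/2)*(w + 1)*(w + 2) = w^3 + 3*w^2/2 - 5*w/2 - 3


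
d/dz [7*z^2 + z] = 14*z + 1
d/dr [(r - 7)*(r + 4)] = 2*r - 3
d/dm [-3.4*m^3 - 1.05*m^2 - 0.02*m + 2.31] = -10.2*m^2 - 2.1*m - 0.02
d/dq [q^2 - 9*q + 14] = 2*q - 9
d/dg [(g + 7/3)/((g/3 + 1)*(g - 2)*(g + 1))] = (-6*g^3 - 27*g^2 - 28*g + 17)/(g^6 + 4*g^5 - 6*g^4 - 32*g^3 + g^2 + 60*g + 36)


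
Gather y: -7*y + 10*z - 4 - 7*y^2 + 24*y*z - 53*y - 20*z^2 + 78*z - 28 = -7*y^2 + y*(24*z - 60) - 20*z^2 + 88*z - 32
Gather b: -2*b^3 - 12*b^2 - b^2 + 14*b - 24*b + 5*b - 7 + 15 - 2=-2*b^3 - 13*b^2 - 5*b + 6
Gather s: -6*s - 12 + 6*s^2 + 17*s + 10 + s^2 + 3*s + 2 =7*s^2 + 14*s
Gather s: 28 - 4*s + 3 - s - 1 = 30 - 5*s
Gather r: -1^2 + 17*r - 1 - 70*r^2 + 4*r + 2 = -70*r^2 + 21*r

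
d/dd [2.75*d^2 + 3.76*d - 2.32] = 5.5*d + 3.76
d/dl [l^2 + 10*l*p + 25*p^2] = 2*l + 10*p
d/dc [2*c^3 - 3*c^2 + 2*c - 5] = 6*c^2 - 6*c + 2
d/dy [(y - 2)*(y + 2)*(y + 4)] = 3*y^2 + 8*y - 4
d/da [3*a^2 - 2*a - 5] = 6*a - 2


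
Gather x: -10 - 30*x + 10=-30*x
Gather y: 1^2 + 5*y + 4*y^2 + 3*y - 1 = 4*y^2 + 8*y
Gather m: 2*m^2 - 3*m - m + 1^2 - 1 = 2*m^2 - 4*m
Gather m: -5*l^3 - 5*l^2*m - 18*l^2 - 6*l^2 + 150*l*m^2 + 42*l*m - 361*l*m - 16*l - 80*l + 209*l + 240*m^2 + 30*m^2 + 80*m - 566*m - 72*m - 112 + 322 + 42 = -5*l^3 - 24*l^2 + 113*l + m^2*(150*l + 270) + m*(-5*l^2 - 319*l - 558) + 252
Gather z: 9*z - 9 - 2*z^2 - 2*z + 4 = -2*z^2 + 7*z - 5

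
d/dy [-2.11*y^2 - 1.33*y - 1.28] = -4.22*y - 1.33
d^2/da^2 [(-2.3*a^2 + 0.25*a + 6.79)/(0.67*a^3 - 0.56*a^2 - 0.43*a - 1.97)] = (-2.06494*a^6 + 0.673350000000003*a^5 + 32.037792*a^4 - 81.853978*a^3 + 20.22273*a^2 + 61.928118*a - 30.746204)/(0.300763*a^9 - 0.754152*a^8 + 0.0512550000000001*a^7 - 1.860599*a^6 + 4.401969*a^5 + 1.241334*a^4 + 4.874846*a^3 - 7.612671*a^2 - 5.006361*a - 7.645373)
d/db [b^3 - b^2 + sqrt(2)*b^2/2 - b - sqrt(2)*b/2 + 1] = 3*b^2 - 2*b + sqrt(2)*b - 1 - sqrt(2)/2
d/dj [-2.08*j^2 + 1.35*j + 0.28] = 1.35 - 4.16*j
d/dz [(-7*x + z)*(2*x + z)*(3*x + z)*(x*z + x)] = x*(-42*x^3 - 58*x^2*z - 29*x^2 - 6*x*z^2 - 4*x*z + 4*z^3 + 3*z^2)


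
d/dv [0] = 0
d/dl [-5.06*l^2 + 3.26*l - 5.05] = 3.26 - 10.12*l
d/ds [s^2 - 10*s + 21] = 2*s - 10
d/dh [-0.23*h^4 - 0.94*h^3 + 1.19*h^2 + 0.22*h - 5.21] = -0.92*h^3 - 2.82*h^2 + 2.38*h + 0.22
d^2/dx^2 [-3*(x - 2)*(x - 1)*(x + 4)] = -18*x - 6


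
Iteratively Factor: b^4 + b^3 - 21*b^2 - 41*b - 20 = (b + 4)*(b^3 - 3*b^2 - 9*b - 5) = (b + 1)*(b + 4)*(b^2 - 4*b - 5) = (b - 5)*(b + 1)*(b + 4)*(b + 1)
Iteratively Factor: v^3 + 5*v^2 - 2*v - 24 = (v - 2)*(v^2 + 7*v + 12) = (v - 2)*(v + 4)*(v + 3)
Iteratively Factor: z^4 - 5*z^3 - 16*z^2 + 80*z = (z + 4)*(z^3 - 9*z^2 + 20*z) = (z - 5)*(z + 4)*(z^2 - 4*z) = z*(z - 5)*(z + 4)*(z - 4)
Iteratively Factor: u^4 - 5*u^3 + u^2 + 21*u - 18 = (u - 3)*(u^3 - 2*u^2 - 5*u + 6) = (u - 3)*(u - 1)*(u^2 - u - 6) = (u - 3)^2*(u - 1)*(u + 2)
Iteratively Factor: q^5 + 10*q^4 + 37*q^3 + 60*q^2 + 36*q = (q + 3)*(q^4 + 7*q^3 + 16*q^2 + 12*q) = q*(q + 3)*(q^3 + 7*q^2 + 16*q + 12) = q*(q + 2)*(q + 3)*(q^2 + 5*q + 6) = q*(q + 2)^2*(q + 3)*(q + 3)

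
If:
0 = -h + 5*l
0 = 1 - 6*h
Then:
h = 1/6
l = 1/30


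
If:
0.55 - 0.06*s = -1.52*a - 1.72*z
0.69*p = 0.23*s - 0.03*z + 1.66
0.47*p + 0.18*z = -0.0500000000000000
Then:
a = -1.17178294951069*z - 0.659337114757291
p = -0.382978723404255*z - 0.106382978723404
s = -1.01850138760407*z - 7.53654024051804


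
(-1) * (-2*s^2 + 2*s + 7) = 2*s^2 - 2*s - 7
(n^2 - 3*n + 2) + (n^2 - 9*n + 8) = 2*n^2 - 12*n + 10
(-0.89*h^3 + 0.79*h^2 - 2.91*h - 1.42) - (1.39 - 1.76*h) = -0.89*h^3 + 0.79*h^2 - 1.15*h - 2.81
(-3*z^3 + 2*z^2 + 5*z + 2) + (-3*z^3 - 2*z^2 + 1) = -6*z^3 + 5*z + 3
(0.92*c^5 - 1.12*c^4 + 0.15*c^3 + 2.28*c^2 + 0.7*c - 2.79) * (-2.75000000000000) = -2.53*c^5 + 3.08*c^4 - 0.4125*c^3 - 6.27*c^2 - 1.925*c + 7.6725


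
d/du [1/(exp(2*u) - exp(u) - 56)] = (1 - 2*exp(u))*exp(u)/(-exp(2*u) + exp(u) + 56)^2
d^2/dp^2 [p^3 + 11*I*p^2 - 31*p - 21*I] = 6*p + 22*I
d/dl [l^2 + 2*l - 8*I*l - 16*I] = 2*l + 2 - 8*I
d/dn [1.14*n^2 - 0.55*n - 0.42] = 2.28*n - 0.55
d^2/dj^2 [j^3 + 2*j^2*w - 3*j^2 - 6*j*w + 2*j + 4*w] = 6*j + 4*w - 6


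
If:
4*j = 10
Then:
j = 5/2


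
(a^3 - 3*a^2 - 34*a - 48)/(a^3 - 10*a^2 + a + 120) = (a + 2)/(a - 5)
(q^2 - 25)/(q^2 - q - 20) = (q + 5)/(q + 4)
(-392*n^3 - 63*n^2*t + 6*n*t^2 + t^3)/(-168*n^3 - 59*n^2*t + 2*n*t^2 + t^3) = (7*n + t)/(3*n + t)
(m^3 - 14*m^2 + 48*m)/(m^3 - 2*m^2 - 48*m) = (m - 6)/(m + 6)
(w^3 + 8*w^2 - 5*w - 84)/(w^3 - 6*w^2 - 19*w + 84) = (w + 7)/(w - 7)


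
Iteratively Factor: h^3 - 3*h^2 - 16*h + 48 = (h - 4)*(h^2 + h - 12) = (h - 4)*(h - 3)*(h + 4)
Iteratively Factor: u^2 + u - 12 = (u + 4)*(u - 3)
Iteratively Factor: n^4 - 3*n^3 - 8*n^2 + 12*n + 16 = (n + 2)*(n^3 - 5*n^2 + 2*n + 8) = (n + 1)*(n + 2)*(n^2 - 6*n + 8) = (n - 4)*(n + 1)*(n + 2)*(n - 2)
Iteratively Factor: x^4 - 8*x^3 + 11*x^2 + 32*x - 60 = (x + 2)*(x^3 - 10*x^2 + 31*x - 30) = (x - 3)*(x + 2)*(x^2 - 7*x + 10) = (x - 3)*(x - 2)*(x + 2)*(x - 5)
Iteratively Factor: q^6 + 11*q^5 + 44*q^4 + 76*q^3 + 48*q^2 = (q + 2)*(q^5 + 9*q^4 + 26*q^3 + 24*q^2) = (q + 2)*(q + 3)*(q^4 + 6*q^3 + 8*q^2) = (q + 2)^2*(q + 3)*(q^3 + 4*q^2) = q*(q + 2)^2*(q + 3)*(q^2 + 4*q) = q^2*(q + 2)^2*(q + 3)*(q + 4)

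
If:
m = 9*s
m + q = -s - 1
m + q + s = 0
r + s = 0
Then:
No Solution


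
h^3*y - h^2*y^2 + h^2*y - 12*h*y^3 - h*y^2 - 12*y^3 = (h - 4*y)*(h + 3*y)*(h*y + y)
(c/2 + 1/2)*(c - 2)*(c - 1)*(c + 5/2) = c^4/2 + c^3/4 - 3*c^2 - c/4 + 5/2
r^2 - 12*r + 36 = (r - 6)^2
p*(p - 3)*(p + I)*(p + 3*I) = p^4 - 3*p^3 + 4*I*p^3 - 3*p^2 - 12*I*p^2 + 9*p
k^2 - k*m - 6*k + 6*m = (k - 6)*(k - m)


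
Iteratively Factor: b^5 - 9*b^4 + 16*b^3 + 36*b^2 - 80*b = (b - 2)*(b^4 - 7*b^3 + 2*b^2 + 40*b) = b*(b - 2)*(b^3 - 7*b^2 + 2*b + 40) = b*(b - 5)*(b - 2)*(b^2 - 2*b - 8) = b*(b - 5)*(b - 2)*(b + 2)*(b - 4)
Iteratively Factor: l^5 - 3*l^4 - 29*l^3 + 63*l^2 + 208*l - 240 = (l - 5)*(l^4 + 2*l^3 - 19*l^2 - 32*l + 48) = (l - 5)*(l - 1)*(l^3 + 3*l^2 - 16*l - 48) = (l - 5)*(l - 1)*(l + 3)*(l^2 - 16) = (l - 5)*(l - 4)*(l - 1)*(l + 3)*(l + 4)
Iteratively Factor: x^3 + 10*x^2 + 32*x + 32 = (x + 2)*(x^2 + 8*x + 16) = (x + 2)*(x + 4)*(x + 4)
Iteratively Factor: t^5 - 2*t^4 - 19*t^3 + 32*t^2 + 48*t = (t + 4)*(t^4 - 6*t^3 + 5*t^2 + 12*t) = (t - 3)*(t + 4)*(t^3 - 3*t^2 - 4*t) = (t - 3)*(t + 1)*(t + 4)*(t^2 - 4*t) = t*(t - 3)*(t + 1)*(t + 4)*(t - 4)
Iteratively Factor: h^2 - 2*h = (h - 2)*(h)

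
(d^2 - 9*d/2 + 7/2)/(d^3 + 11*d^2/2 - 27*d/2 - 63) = (d - 1)/(d^2 + 9*d + 18)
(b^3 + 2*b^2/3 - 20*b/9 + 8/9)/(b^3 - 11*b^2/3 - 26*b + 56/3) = (3*b^2 + 4*b - 4)/(3*(b^2 - 3*b - 28))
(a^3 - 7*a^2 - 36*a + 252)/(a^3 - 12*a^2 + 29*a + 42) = (a + 6)/(a + 1)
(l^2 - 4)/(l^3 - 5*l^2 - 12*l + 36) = (l + 2)/(l^2 - 3*l - 18)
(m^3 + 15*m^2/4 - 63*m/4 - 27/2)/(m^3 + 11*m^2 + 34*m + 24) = (4*m^2 - 9*m - 9)/(4*(m^2 + 5*m + 4))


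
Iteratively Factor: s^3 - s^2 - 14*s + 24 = (s - 2)*(s^2 + s - 12) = (s - 3)*(s - 2)*(s + 4)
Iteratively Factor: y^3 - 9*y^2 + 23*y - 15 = (y - 3)*(y^2 - 6*y + 5) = (y - 3)*(y - 1)*(y - 5)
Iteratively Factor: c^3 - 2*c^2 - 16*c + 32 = (c + 4)*(c^2 - 6*c + 8) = (c - 2)*(c + 4)*(c - 4)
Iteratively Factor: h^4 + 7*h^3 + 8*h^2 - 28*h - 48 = (h + 4)*(h^3 + 3*h^2 - 4*h - 12) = (h - 2)*(h + 4)*(h^2 + 5*h + 6) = (h - 2)*(h + 2)*(h + 4)*(h + 3)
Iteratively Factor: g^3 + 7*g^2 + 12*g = (g + 4)*(g^2 + 3*g) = g*(g + 4)*(g + 3)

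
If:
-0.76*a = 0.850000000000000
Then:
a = -1.12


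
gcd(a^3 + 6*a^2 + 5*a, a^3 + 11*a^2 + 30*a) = a^2 + 5*a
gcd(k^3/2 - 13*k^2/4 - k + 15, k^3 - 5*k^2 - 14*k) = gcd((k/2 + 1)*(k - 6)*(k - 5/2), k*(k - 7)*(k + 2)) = k + 2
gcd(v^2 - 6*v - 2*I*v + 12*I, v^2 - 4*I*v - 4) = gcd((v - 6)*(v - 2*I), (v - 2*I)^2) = v - 2*I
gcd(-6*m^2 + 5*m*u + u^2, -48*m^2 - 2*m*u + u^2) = 6*m + u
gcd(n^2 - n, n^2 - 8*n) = n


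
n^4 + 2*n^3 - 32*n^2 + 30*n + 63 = (n - 3)^2*(n + 1)*(n + 7)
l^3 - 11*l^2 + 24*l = l*(l - 8)*(l - 3)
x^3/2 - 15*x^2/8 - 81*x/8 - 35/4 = (x/2 + 1)*(x - 7)*(x + 5/4)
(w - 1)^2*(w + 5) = w^3 + 3*w^2 - 9*w + 5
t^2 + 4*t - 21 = (t - 3)*(t + 7)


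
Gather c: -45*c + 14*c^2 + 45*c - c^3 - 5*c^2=-c^3 + 9*c^2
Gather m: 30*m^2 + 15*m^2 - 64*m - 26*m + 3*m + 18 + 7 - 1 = 45*m^2 - 87*m + 24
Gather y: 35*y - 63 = 35*y - 63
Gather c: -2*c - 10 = -2*c - 10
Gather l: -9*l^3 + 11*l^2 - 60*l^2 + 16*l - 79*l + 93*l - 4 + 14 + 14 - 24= -9*l^3 - 49*l^2 + 30*l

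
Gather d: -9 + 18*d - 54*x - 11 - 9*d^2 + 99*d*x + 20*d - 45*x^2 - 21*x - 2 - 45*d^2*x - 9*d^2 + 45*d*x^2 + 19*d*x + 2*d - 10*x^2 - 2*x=d^2*(-45*x - 18) + d*(45*x^2 + 118*x + 40) - 55*x^2 - 77*x - 22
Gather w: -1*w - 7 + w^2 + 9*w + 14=w^2 + 8*w + 7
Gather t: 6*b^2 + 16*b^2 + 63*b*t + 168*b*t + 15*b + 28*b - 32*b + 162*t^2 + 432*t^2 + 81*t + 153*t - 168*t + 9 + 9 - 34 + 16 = 22*b^2 + 11*b + 594*t^2 + t*(231*b + 66)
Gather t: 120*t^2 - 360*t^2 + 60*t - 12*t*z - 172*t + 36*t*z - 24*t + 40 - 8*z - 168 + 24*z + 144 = -240*t^2 + t*(24*z - 136) + 16*z + 16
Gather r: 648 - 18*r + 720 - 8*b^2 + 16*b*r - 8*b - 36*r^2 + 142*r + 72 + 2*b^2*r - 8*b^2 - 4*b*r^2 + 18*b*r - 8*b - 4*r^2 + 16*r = -16*b^2 - 16*b + r^2*(-4*b - 40) + r*(2*b^2 + 34*b + 140) + 1440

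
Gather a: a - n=a - n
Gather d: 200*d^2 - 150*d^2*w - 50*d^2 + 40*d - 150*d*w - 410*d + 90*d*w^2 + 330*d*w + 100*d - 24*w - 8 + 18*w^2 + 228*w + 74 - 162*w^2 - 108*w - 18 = d^2*(150 - 150*w) + d*(90*w^2 + 180*w - 270) - 144*w^2 + 96*w + 48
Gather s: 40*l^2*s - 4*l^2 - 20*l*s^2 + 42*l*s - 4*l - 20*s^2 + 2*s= -4*l^2 - 4*l + s^2*(-20*l - 20) + s*(40*l^2 + 42*l + 2)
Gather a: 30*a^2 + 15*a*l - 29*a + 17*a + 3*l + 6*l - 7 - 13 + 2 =30*a^2 + a*(15*l - 12) + 9*l - 18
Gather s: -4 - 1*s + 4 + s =0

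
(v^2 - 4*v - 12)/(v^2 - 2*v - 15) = (-v^2 + 4*v + 12)/(-v^2 + 2*v + 15)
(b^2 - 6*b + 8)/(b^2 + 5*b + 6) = (b^2 - 6*b + 8)/(b^2 + 5*b + 6)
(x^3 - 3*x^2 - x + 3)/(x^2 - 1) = x - 3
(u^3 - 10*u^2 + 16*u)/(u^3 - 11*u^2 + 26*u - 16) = u/(u - 1)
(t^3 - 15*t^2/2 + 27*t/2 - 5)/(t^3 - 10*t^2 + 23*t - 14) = (2*t^2 - 11*t + 5)/(2*(t^2 - 8*t + 7))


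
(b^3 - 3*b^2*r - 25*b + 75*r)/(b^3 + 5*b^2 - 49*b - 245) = (b^2 - 3*b*r - 5*b + 15*r)/(b^2 - 49)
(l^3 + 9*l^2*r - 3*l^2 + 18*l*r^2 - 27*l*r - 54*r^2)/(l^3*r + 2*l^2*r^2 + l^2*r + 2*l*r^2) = (l^3 + 9*l^2*r - 3*l^2 + 18*l*r^2 - 27*l*r - 54*r^2)/(l*r*(l^2 + 2*l*r + l + 2*r))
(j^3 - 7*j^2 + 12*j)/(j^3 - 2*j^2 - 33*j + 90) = j*(j - 4)/(j^2 + j - 30)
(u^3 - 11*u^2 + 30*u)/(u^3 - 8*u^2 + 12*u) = (u - 5)/(u - 2)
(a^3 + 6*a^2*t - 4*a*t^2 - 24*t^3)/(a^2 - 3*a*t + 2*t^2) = (-a^2 - 8*a*t - 12*t^2)/(-a + t)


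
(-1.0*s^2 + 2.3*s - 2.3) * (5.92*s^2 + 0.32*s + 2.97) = -5.92*s^4 + 13.296*s^3 - 15.85*s^2 + 6.095*s - 6.831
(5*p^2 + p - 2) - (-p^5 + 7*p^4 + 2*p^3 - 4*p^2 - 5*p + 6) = p^5 - 7*p^4 - 2*p^3 + 9*p^2 + 6*p - 8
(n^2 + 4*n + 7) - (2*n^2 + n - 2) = -n^2 + 3*n + 9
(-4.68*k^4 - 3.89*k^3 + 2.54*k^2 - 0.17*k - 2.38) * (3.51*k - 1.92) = -16.4268*k^5 - 4.6683*k^4 + 16.3842*k^3 - 5.4735*k^2 - 8.0274*k + 4.5696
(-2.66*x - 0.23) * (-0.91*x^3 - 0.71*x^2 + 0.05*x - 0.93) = 2.4206*x^4 + 2.0979*x^3 + 0.0303*x^2 + 2.4623*x + 0.2139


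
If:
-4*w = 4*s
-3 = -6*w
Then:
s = -1/2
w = 1/2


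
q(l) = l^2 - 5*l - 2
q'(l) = 2*l - 5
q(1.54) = -7.33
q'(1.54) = -1.92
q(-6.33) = 69.72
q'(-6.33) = -17.66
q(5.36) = -0.07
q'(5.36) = 5.72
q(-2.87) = 20.59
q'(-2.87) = -10.74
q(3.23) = -7.72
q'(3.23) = 1.46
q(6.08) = 4.57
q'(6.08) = 7.16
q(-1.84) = 10.59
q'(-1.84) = -8.68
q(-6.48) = 72.39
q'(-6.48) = -17.96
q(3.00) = -8.00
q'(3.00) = 1.00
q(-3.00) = 22.00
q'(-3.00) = -11.00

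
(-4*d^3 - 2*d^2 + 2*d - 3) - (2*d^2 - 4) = -4*d^3 - 4*d^2 + 2*d + 1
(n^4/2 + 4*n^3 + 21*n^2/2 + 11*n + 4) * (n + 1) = n^5/2 + 9*n^4/2 + 29*n^3/2 + 43*n^2/2 + 15*n + 4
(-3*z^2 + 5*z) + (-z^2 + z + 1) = -4*z^2 + 6*z + 1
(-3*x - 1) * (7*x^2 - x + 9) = -21*x^3 - 4*x^2 - 26*x - 9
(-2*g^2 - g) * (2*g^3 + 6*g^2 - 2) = -4*g^5 - 14*g^4 - 6*g^3 + 4*g^2 + 2*g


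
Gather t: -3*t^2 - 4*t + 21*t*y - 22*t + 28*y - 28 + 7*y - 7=-3*t^2 + t*(21*y - 26) + 35*y - 35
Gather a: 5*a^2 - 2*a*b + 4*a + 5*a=5*a^2 + a*(9 - 2*b)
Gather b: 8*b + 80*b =88*b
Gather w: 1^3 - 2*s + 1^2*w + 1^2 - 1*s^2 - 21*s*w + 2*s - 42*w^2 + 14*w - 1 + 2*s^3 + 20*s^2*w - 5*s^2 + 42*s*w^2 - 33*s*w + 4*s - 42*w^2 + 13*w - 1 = 2*s^3 - 6*s^2 + 4*s + w^2*(42*s - 84) + w*(20*s^2 - 54*s + 28)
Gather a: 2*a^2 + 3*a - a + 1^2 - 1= 2*a^2 + 2*a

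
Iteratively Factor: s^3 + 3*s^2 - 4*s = (s)*(s^2 + 3*s - 4) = s*(s - 1)*(s + 4)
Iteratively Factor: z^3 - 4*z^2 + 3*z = (z - 3)*(z^2 - z) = (z - 3)*(z - 1)*(z)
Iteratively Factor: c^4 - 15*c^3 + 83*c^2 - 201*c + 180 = (c - 3)*(c^3 - 12*c^2 + 47*c - 60) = (c - 5)*(c - 3)*(c^2 - 7*c + 12) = (c - 5)*(c - 3)^2*(c - 4)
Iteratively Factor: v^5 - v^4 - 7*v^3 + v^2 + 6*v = (v - 1)*(v^4 - 7*v^2 - 6*v) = (v - 1)*(v + 2)*(v^3 - 2*v^2 - 3*v) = (v - 1)*(v + 1)*(v + 2)*(v^2 - 3*v) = (v - 3)*(v - 1)*(v + 1)*(v + 2)*(v)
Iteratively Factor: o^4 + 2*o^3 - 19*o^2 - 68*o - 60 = (o + 2)*(o^3 - 19*o - 30) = (o + 2)^2*(o^2 - 2*o - 15) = (o + 2)^2*(o + 3)*(o - 5)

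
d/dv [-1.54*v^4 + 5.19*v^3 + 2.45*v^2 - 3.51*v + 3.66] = -6.16*v^3 + 15.57*v^2 + 4.9*v - 3.51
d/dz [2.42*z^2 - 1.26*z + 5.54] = 4.84*z - 1.26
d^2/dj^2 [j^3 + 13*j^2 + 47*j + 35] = 6*j + 26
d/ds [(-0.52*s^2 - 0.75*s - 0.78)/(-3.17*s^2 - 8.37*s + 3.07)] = (1.9749*s^2 - 8.138*s - 8.8311)/(10.0489*s^4 + 53.0658*s^3 + 50.5931*s^2 - 51.3918*s + 9.4249)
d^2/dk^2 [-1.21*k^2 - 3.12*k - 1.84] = -2.42000000000000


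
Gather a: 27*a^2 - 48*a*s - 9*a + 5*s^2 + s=27*a^2 + a*(-48*s - 9) + 5*s^2 + s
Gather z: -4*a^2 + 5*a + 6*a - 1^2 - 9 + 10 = -4*a^2 + 11*a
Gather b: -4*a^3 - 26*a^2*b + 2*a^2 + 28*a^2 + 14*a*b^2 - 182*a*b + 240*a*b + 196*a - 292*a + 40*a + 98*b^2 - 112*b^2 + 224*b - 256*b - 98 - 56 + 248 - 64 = -4*a^3 + 30*a^2 - 56*a + b^2*(14*a - 14) + b*(-26*a^2 + 58*a - 32) + 30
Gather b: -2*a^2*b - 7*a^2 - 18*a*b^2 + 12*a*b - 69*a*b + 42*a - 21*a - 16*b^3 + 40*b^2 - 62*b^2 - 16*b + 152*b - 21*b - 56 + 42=-7*a^2 + 21*a - 16*b^3 + b^2*(-18*a - 22) + b*(-2*a^2 - 57*a + 115) - 14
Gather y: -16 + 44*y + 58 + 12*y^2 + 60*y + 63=12*y^2 + 104*y + 105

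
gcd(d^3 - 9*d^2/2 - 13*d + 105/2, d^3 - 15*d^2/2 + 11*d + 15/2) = d^2 - 8*d + 15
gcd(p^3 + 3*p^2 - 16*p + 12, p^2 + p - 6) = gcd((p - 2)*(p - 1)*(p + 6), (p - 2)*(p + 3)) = p - 2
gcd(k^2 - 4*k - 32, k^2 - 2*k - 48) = k - 8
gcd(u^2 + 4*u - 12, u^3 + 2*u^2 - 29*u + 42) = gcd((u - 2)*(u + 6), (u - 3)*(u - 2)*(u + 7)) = u - 2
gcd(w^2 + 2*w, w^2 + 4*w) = w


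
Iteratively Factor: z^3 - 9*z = (z + 3)*(z^2 - 3*z) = z*(z + 3)*(z - 3)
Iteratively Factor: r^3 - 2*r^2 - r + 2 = (r - 2)*(r^2 - 1) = (r - 2)*(r - 1)*(r + 1)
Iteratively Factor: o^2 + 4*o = (o)*(o + 4)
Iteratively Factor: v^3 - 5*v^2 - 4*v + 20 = (v - 5)*(v^2 - 4) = (v - 5)*(v - 2)*(v + 2)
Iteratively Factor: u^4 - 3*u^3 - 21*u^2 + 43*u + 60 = (u - 5)*(u^3 + 2*u^2 - 11*u - 12) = (u - 5)*(u - 3)*(u^2 + 5*u + 4) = (u - 5)*(u - 3)*(u + 4)*(u + 1)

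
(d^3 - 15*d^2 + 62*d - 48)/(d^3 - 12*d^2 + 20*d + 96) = (d - 1)/(d + 2)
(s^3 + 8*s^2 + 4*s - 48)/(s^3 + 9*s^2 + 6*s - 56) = (s + 6)/(s + 7)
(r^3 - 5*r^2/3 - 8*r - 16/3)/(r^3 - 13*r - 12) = (r + 4/3)/(r + 3)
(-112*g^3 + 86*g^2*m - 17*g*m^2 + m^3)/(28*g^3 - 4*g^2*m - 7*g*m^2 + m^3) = (-8*g + m)/(2*g + m)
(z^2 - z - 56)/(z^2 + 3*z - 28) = (z - 8)/(z - 4)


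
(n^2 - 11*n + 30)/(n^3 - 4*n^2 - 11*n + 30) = (n - 6)/(n^2 + n - 6)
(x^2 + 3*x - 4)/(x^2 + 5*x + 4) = (x - 1)/(x + 1)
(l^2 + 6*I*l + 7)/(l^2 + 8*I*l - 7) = (l - I)/(l + I)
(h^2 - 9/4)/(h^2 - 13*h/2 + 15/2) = (h + 3/2)/(h - 5)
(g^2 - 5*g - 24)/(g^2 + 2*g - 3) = (g - 8)/(g - 1)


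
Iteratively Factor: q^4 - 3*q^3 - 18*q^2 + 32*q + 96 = (q + 3)*(q^3 - 6*q^2 + 32) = (q - 4)*(q + 3)*(q^2 - 2*q - 8) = (q - 4)^2*(q + 3)*(q + 2)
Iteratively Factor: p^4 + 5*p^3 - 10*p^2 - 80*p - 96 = (p + 4)*(p^3 + p^2 - 14*p - 24) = (p + 2)*(p + 4)*(p^2 - p - 12) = (p + 2)*(p + 3)*(p + 4)*(p - 4)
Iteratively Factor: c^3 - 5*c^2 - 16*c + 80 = (c - 5)*(c^2 - 16) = (c - 5)*(c - 4)*(c + 4)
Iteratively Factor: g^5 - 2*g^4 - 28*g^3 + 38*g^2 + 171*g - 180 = (g - 3)*(g^4 + g^3 - 25*g^2 - 37*g + 60) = (g - 3)*(g + 4)*(g^3 - 3*g^2 - 13*g + 15) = (g - 5)*(g - 3)*(g + 4)*(g^2 + 2*g - 3) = (g - 5)*(g - 3)*(g + 3)*(g + 4)*(g - 1)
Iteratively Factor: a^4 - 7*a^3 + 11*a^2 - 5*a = (a - 5)*(a^3 - 2*a^2 + a) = (a - 5)*(a - 1)*(a^2 - a) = (a - 5)*(a - 1)^2*(a)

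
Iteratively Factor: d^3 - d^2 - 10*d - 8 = (d - 4)*(d^2 + 3*d + 2) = (d - 4)*(d + 1)*(d + 2)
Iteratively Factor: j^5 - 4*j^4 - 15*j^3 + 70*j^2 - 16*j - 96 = (j - 3)*(j^4 - j^3 - 18*j^2 + 16*j + 32) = (j - 3)*(j - 2)*(j^3 + j^2 - 16*j - 16) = (j - 3)*(j - 2)*(j + 1)*(j^2 - 16) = (j - 4)*(j - 3)*(j - 2)*(j + 1)*(j + 4)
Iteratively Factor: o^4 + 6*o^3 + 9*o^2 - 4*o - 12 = (o + 2)*(o^3 + 4*o^2 + o - 6) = (o + 2)^2*(o^2 + 2*o - 3) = (o + 2)^2*(o + 3)*(o - 1)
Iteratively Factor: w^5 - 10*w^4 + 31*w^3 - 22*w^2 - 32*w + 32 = (w + 1)*(w^4 - 11*w^3 + 42*w^2 - 64*w + 32) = (w - 4)*(w + 1)*(w^3 - 7*w^2 + 14*w - 8) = (w - 4)*(w - 2)*(w + 1)*(w^2 - 5*w + 4) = (w - 4)*(w - 2)*(w - 1)*(w + 1)*(w - 4)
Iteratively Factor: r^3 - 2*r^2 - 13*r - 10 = (r - 5)*(r^2 + 3*r + 2) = (r - 5)*(r + 2)*(r + 1)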